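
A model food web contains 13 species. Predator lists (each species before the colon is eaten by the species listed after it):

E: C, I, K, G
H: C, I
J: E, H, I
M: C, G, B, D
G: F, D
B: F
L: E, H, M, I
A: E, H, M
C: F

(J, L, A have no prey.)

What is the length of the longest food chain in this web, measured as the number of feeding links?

One longest chain: J → E → G → F.
It has 4 species and 3 links.

3 links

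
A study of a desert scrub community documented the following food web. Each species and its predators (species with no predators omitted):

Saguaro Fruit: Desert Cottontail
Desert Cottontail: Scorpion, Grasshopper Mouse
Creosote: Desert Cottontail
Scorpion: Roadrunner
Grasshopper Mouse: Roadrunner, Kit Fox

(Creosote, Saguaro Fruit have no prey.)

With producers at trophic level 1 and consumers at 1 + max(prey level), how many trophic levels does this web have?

Producers (level 1): Creosote, Saguaro Fruit.
Creosote → Desert Cottontail → Scorpion → Roadrunner gives Roadrunner level 4.
No species has a prey at level 4, so no species reaches level 5.

4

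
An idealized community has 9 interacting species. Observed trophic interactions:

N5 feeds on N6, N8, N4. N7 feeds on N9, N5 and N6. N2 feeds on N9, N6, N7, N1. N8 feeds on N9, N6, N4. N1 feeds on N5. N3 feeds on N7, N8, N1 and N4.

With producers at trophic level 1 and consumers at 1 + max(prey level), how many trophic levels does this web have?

Producers (level 1): N4, N6, N9.
N4 → N8 → N5 → N7 → N3 gives N3 level 5.
No species has a prey at level 5, so no species reaches level 6.

5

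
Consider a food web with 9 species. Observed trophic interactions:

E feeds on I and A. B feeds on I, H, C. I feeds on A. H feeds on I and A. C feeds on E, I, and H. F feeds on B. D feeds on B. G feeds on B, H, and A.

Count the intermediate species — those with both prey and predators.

5

Intermediate species (has both prey and predators): I, E, H, C, B.
Count: 5.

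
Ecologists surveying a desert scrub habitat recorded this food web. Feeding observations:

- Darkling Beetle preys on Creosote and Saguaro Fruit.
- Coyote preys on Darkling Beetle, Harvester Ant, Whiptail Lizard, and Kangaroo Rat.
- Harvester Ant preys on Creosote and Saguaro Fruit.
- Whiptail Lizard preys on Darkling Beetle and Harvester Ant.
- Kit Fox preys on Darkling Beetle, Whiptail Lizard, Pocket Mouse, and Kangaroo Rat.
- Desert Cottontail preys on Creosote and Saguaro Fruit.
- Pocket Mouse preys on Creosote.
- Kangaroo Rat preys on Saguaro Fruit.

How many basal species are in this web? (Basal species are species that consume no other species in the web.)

Basal species (no prey listed): Creosote, Saguaro Fruit.
Count: 2.

2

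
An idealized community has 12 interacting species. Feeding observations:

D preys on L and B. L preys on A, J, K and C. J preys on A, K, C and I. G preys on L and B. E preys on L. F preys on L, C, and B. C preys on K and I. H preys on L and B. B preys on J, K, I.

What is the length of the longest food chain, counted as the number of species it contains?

5 species

One longest chain: K → C → J → L → D.
It has 5 species and 4 links.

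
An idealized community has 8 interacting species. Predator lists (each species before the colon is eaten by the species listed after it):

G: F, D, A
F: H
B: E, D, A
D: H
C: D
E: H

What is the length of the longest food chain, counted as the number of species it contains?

One longest chain: G → F → H.
It has 3 species and 2 links.

3 species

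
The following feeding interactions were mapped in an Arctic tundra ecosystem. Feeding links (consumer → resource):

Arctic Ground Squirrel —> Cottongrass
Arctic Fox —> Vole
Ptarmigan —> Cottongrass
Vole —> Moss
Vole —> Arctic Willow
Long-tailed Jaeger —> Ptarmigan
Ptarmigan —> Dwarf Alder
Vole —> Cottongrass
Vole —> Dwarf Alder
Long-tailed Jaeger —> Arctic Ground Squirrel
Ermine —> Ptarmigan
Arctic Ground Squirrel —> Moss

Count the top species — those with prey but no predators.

Top species (has prey, but nothing eats it): Long-tailed Jaeger, Arctic Fox, Ermine.
Count: 3.

3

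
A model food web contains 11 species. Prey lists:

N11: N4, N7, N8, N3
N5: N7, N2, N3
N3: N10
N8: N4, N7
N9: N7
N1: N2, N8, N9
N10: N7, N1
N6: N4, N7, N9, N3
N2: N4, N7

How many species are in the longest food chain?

6 species

One longest chain: N4 → N2 → N1 → N10 → N3 → N5.
It has 6 species and 5 links.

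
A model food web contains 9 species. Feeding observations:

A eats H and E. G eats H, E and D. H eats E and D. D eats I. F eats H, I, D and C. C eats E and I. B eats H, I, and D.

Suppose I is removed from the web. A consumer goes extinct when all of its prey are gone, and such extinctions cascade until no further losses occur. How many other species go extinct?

1

Remove I.
Round 1: D (all prey gone) → extinct.
No further losses. Total secondary extinctions: 1.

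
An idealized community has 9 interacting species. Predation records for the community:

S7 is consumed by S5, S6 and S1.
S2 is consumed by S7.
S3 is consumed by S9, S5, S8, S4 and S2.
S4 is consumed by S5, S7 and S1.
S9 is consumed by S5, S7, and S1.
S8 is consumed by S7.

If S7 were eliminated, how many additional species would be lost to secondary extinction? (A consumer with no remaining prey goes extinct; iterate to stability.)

Remove S7.
Round 1: S6 (all prey gone) → extinct.
No further losses. Total secondary extinctions: 1.

1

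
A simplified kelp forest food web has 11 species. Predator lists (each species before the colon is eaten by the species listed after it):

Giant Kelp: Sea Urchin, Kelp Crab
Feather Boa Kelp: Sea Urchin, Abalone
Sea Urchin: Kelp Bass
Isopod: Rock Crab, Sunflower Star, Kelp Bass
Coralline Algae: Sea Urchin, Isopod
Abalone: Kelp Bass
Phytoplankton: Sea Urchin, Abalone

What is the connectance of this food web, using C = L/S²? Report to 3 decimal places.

The web has S = 11 species and L = 13 feeding links.
C = L / S² = 13 / 121 = 0.1074 ≈ 0.107.

C = 0.107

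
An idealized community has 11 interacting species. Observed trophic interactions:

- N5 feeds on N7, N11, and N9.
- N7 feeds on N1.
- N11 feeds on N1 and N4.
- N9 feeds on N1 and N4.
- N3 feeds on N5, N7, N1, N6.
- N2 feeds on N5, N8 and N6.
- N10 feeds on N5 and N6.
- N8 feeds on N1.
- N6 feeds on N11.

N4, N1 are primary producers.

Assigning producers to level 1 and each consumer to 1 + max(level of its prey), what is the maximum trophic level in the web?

Producers (level 1): N4, N1.
N4 → N11 → N5 → N3 gives N3 level 4.
No species has a prey at level 4, so no species reaches level 5.

4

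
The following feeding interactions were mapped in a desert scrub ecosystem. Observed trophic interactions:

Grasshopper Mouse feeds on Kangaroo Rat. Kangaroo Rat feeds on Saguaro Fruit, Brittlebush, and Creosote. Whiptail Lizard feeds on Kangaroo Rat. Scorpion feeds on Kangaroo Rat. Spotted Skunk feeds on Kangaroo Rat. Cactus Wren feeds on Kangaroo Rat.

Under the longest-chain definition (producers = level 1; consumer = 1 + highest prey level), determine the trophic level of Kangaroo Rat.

Creosote is a producer → level 1.
Kangaroo Rat eats Creosote (level 1); other prey at levels: Brittlebush 1, Saguaro Fruit 1 → level 2.

Trophic level 2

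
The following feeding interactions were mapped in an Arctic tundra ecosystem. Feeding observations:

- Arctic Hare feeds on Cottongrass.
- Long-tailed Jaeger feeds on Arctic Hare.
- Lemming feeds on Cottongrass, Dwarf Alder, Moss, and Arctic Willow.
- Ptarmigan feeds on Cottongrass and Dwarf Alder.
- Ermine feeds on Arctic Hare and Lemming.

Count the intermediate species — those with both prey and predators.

Intermediate species (has both prey and predators): Lemming, Arctic Hare.
Count: 2.

2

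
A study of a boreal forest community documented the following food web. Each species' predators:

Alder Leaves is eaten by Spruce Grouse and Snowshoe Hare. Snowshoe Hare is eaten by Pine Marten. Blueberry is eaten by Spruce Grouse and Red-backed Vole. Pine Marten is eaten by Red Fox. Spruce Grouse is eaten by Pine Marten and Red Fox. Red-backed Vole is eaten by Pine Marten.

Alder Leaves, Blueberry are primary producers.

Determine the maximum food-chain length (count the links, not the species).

3 links

One longest chain: Alder Leaves → Snowshoe Hare → Pine Marten → Red Fox.
It has 4 species and 3 links.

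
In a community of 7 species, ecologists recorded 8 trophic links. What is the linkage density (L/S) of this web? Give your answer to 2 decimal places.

L/S = 1.14

There are L = 8 links among S = 7 species.
L/S = 8/7 = 1.1429 ≈ 1.14.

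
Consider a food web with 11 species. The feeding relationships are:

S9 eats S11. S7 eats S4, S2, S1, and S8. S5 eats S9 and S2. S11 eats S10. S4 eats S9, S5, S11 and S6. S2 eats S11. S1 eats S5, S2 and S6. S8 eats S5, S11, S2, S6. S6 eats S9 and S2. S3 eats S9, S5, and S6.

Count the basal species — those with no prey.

Basal species (no prey listed): S10.
Count: 1.

1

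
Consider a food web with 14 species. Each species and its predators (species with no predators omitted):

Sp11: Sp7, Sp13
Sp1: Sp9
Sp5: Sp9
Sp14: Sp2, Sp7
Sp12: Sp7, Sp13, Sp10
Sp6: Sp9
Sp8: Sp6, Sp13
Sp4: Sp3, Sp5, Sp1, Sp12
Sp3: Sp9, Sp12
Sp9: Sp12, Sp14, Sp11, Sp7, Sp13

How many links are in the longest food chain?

4 links

One longest chain: Sp8 → Sp6 → Sp9 → Sp14 → Sp2.
It has 5 species and 4 links.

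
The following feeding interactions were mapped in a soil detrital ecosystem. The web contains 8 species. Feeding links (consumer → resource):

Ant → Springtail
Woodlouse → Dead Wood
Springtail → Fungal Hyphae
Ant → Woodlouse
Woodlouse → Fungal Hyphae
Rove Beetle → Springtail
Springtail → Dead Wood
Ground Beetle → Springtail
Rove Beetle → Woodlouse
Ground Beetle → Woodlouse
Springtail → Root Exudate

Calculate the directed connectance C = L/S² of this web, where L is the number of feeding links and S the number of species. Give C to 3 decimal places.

C = 0.172

The web has S = 8 species and L = 11 feeding links.
C = L / S² = 11 / 64 = 0.1719 ≈ 0.172.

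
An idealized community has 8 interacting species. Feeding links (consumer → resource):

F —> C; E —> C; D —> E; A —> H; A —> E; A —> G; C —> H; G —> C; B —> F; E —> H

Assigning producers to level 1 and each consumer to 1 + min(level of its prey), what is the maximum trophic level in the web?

Producers (level 1): H.
Following each consumer down to its lowest-level prey: H → C → F → B (levels 1 through 4).
All prey of B (F 3) are at level 3 or above, so B is at level 1 + 3 = 4.
Every consumer has at least one prey at level 3 or below, so none exceeds level 4.

4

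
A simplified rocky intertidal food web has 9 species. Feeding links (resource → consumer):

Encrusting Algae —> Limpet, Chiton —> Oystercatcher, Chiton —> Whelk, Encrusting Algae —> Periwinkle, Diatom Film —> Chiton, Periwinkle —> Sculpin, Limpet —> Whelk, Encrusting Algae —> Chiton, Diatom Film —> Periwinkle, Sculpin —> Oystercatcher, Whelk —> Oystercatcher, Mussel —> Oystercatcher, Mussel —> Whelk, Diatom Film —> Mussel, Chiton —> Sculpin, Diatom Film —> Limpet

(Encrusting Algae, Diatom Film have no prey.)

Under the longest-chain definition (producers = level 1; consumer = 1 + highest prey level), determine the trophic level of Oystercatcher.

Encrusting Algae is a producer → level 1.
Chiton eats Encrusting Algae (level 1); other prey at levels: Diatom Film 1 → level 2.
Sculpin eats Chiton (level 2); other prey at levels: Periwinkle 2 → level 3.
Oystercatcher eats Sculpin (level 3); other prey at levels: Mussel 2, Chiton 2, Whelk 3 → level 4.

Trophic level 4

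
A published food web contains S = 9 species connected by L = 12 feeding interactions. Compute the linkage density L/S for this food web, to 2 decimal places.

There are L = 12 links among S = 9 species.
L/S = 12/9 = 1.3333 ≈ 1.33.

L/S = 1.33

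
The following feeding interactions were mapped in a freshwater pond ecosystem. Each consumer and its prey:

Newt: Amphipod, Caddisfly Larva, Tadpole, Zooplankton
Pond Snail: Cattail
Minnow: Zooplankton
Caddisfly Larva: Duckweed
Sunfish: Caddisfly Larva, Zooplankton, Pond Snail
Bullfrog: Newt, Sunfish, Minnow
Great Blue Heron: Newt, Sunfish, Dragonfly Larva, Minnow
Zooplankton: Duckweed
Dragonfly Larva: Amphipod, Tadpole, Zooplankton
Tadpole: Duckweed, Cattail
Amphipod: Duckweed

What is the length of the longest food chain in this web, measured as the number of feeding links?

3 links

One longest chain: Duckweed → Caddisfly Larva → Sunfish → Bullfrog.
It has 4 species and 3 links.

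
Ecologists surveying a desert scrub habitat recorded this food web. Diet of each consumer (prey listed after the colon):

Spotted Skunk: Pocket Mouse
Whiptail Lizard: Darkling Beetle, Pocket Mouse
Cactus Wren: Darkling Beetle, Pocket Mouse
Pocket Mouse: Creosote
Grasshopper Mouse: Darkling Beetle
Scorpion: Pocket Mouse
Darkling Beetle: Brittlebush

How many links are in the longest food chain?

2 links

One longest chain: Brittlebush → Darkling Beetle → Cactus Wren.
It has 3 species and 2 links.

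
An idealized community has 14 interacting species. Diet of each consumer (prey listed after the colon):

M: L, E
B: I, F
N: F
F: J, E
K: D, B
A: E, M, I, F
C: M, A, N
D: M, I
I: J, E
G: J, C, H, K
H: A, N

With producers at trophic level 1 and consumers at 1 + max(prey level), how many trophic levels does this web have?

5

Producers (level 1): L, J, E.
J → F → N → C → G gives G level 5.
No species has a prey at level 5, so no species reaches level 6.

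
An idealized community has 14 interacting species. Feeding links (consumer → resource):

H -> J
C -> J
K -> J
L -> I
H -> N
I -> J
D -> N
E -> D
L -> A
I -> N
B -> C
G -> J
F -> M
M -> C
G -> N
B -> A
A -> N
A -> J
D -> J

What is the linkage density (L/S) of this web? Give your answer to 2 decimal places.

L/S = 1.36

There are L = 19 links among S = 14 species.
L/S = 19/14 = 1.3571 ≈ 1.36.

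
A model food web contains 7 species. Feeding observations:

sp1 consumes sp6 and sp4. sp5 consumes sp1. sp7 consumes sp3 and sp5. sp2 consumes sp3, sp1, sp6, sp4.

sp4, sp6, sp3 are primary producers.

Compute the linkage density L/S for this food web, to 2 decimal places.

L/S = 1.29

There are L = 9 links among S = 7 species.
L/S = 9/7 = 1.2857 ≈ 1.29.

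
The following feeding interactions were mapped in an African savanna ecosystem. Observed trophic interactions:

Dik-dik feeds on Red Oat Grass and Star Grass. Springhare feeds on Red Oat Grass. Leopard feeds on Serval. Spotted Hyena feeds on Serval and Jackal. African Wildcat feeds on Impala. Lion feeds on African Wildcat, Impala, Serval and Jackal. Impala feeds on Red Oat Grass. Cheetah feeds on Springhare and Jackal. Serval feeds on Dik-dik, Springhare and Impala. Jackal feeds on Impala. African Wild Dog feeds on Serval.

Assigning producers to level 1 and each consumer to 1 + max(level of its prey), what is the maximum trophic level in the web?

Producers (level 1): Star Grass, Red Oat Grass.
Red Oat Grass → Impala → Serval → African Wild Dog gives African Wild Dog level 4.
No species has a prey at level 4, so no species reaches level 5.

4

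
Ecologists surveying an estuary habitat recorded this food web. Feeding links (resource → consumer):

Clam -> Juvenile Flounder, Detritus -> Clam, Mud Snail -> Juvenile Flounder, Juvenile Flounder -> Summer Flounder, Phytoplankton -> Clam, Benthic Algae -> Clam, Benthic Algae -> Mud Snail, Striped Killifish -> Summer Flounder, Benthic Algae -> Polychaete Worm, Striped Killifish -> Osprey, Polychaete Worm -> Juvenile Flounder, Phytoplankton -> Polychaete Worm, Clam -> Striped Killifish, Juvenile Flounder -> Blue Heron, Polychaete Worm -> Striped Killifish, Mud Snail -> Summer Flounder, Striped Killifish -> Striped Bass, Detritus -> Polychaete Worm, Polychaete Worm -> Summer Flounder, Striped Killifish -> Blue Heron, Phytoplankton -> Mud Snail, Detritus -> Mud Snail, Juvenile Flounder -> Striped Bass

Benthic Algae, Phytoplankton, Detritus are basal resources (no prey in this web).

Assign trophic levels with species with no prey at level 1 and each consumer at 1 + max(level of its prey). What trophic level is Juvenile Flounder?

Trophic level 3

Benthic Algae has no prey (basal) → level 1.
Mud Snail eats Benthic Algae (level 1); other prey at levels: Phytoplankton 1, Detritus 1 → level 2.
Juvenile Flounder eats Mud Snail (level 2); other prey at levels: Polychaete Worm 2, Clam 2 → level 3.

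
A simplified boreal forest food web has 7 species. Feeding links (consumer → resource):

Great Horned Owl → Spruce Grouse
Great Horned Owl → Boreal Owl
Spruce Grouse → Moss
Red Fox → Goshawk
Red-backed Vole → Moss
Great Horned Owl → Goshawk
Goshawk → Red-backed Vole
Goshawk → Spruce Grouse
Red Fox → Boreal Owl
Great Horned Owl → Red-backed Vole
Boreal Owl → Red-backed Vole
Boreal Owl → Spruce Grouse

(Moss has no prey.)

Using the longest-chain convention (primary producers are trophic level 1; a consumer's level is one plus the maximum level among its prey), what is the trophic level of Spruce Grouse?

Moss is a producer → level 1.
Spruce Grouse eats Moss → level 2.

Trophic level 2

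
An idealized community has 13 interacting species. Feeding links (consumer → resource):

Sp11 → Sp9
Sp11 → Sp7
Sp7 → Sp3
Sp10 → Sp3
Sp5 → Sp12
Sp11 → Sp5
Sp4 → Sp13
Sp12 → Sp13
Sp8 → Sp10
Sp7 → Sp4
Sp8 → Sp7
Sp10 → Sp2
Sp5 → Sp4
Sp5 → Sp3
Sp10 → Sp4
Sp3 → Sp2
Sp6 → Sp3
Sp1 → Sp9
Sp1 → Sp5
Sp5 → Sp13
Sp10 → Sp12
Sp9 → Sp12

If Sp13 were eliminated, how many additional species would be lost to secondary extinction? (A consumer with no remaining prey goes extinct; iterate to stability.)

3

Remove Sp13.
Round 1: Sp4 (all prey gone), Sp12 (all prey gone) → extinct.
Round 2: Sp9 (all prey gone) → extinct.
No further losses. Total secondary extinctions: 3.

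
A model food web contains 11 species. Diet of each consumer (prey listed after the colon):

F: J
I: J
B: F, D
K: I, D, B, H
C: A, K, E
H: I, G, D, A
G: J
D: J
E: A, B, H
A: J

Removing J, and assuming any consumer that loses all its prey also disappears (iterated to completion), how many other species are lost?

10

Remove J.
Round 1: I (all prey gone), G (all prey gone), F (all prey gone), D (all prey gone), A (all prey gone) → extinct.
Round 2: B (all prey gone), H (all prey gone) → extinct.
Round 3: K (all prey gone), E (all prey gone) → extinct.
Round 4: C (all prey gone) → extinct.
No further losses. Total secondary extinctions: 10.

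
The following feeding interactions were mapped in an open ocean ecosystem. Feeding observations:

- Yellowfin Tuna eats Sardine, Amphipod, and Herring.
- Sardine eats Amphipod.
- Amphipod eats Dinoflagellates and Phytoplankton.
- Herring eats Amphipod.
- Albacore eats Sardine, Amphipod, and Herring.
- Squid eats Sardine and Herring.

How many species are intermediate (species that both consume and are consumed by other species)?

3

Intermediate species (has both prey and predators): Amphipod, Sardine, Herring.
Count: 3.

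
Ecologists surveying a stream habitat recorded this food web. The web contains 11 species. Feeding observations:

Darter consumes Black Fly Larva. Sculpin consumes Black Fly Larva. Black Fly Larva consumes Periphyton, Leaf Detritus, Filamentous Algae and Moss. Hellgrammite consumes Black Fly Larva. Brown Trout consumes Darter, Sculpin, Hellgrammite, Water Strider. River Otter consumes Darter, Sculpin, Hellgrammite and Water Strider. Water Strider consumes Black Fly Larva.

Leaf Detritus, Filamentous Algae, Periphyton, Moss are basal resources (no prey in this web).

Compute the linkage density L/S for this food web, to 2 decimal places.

L/S = 1.45

There are L = 16 links among S = 11 species.
L/S = 16/11 = 1.4545 ≈ 1.45.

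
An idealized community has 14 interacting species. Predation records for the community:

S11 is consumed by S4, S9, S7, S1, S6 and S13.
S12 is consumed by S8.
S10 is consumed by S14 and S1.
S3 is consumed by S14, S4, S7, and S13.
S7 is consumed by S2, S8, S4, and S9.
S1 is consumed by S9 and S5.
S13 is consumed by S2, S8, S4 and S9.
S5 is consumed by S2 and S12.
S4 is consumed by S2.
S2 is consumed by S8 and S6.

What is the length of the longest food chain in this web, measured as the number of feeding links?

4 links

One longest chain: S11 → S1 → S5 → S2 → S6.
It has 5 species and 4 links.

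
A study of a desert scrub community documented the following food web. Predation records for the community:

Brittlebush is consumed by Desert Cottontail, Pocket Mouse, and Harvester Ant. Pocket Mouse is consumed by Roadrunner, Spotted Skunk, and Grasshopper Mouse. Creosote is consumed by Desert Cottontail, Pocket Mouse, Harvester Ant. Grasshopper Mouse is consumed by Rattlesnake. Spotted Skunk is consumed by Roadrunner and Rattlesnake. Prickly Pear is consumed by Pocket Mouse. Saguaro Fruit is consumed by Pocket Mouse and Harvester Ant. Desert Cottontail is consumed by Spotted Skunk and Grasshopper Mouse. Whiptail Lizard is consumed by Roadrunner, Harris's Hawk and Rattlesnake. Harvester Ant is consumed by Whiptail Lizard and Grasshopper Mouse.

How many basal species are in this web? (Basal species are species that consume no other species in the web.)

Basal species (no prey listed): Brittlebush, Creosote, Prickly Pear, Saguaro Fruit.
Count: 4.

4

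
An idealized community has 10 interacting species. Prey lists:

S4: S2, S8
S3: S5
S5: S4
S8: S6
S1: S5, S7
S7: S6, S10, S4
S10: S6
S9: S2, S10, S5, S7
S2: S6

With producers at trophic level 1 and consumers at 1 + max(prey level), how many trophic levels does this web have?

5

Producers (level 1): S6.
S6 → S2 → S4 → S5 → S9 gives S9 level 5.
No species has a prey at level 5, so no species reaches level 6.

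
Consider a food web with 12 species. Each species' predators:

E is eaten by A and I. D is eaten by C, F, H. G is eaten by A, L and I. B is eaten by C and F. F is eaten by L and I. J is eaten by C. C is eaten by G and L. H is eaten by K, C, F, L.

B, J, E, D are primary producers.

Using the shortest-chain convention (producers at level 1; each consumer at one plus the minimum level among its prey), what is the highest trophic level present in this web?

3

Producers (level 1): B, J, E, D.
Following each consumer down to its lowest-level prey: D → H → L (levels 1 through 3).
All prey of L (H 2, F 2, C 2, G 3) are at level 2 or above, so L is at level 1 + 2 = 3.
Every consumer has at least one prey at level 2 or below, so none exceeds level 3.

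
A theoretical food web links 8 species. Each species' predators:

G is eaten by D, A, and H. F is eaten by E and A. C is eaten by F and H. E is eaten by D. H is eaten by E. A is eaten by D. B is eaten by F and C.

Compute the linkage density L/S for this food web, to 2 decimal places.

There are L = 12 links among S = 8 species.
L/S = 12/8 = 1.5000 ≈ 1.50.

L/S = 1.50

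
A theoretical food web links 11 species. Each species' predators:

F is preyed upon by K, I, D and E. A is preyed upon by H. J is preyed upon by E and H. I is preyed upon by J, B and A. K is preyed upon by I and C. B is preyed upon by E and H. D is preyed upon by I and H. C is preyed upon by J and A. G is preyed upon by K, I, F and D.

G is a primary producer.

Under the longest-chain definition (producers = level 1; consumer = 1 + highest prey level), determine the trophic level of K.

G is a producer → level 1.
F eats G → level 2.
K eats F (level 2); other prey at levels: G 1 → level 3.

Trophic level 3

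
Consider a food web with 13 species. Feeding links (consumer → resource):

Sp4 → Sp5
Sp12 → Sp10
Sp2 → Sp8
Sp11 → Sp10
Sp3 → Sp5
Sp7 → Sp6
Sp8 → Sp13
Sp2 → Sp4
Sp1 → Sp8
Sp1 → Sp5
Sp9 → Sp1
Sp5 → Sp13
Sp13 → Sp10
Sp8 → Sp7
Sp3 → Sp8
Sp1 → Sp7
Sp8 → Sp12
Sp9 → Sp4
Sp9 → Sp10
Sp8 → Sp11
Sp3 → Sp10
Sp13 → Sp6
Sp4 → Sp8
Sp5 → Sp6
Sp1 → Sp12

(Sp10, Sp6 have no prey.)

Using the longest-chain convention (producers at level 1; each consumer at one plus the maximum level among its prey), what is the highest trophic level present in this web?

Producers (level 1): Sp10, Sp6.
Sp6 → Sp7 → Sp8 → Sp4 → Sp9 gives Sp9 level 5.
No species has a prey at level 5, so no species reaches level 6.

5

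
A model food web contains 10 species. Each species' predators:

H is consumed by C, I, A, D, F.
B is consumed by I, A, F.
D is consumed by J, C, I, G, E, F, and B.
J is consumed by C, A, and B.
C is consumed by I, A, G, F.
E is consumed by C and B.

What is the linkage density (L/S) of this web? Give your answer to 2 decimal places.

L/S = 2.40

There are L = 24 links among S = 10 species.
L/S = 24/10 = 2.4000 ≈ 2.40.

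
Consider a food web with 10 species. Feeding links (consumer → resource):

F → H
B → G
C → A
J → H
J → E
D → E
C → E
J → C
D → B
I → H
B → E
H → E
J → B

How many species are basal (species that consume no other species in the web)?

Basal species (no prey listed): A, E, G.
Count: 3.

3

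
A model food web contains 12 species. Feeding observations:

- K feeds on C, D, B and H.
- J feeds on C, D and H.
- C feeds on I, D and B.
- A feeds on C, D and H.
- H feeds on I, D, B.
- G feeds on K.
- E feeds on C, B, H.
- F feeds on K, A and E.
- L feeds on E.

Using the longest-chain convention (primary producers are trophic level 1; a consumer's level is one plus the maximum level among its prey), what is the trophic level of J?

Trophic level 3

B is a producer → level 1.
H eats B (level 1); other prey at levels: I 1, D 1 → level 2.
J eats H (level 2); other prey at levels: D 1, C 2 → level 3.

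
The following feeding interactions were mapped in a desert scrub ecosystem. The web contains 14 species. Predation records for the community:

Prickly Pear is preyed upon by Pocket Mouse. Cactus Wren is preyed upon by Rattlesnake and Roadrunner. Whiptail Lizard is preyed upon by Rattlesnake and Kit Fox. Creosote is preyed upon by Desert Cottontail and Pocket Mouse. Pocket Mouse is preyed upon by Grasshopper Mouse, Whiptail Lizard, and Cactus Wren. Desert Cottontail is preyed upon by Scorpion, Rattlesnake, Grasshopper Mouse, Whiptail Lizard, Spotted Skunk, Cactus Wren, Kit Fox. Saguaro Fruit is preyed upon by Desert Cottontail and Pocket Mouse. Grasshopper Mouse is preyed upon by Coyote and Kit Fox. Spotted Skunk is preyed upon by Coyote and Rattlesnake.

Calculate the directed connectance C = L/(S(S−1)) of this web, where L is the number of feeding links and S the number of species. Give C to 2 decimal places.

C = 0.13

The web has S = 14 species and L = 23 feeding links.
C = L / (S(S−1)) = 23 / 182 = 0.1264 ≈ 0.13.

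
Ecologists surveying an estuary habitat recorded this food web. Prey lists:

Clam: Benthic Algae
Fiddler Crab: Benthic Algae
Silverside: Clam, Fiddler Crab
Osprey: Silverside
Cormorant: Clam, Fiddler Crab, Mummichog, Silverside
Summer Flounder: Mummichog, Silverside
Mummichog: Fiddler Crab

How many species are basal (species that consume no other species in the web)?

1

Basal species (no prey listed): Benthic Algae.
Count: 1.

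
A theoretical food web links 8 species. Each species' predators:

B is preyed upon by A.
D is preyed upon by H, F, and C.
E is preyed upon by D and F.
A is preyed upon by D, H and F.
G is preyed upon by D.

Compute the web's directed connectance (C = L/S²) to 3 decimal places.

The web has S = 8 species and L = 10 feeding links.
C = L / S² = 10 / 64 = 0.1562 ≈ 0.156.

C = 0.156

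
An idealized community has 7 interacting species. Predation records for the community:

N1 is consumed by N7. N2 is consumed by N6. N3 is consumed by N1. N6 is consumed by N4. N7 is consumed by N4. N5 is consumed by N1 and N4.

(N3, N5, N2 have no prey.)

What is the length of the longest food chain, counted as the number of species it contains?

4 species

One longest chain: N3 → N1 → N7 → N4.
It has 4 species and 3 links.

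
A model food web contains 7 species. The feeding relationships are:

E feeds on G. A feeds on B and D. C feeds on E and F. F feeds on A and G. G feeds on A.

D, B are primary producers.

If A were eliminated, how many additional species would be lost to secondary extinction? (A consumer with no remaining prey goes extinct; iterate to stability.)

4

Remove A.
Round 1: G (all prey gone) → extinct.
Round 2: E (all prey gone), F (all prey gone) → extinct.
Round 3: C (all prey gone) → extinct.
No further losses. Total secondary extinctions: 4.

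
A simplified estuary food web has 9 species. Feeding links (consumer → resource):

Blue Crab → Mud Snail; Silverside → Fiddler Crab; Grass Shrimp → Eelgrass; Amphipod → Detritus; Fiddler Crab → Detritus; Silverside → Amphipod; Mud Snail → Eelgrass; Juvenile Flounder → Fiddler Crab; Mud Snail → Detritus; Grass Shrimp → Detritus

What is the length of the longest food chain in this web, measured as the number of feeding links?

2 links

One longest chain: Eelgrass → Mud Snail → Blue Crab.
It has 3 species and 2 links.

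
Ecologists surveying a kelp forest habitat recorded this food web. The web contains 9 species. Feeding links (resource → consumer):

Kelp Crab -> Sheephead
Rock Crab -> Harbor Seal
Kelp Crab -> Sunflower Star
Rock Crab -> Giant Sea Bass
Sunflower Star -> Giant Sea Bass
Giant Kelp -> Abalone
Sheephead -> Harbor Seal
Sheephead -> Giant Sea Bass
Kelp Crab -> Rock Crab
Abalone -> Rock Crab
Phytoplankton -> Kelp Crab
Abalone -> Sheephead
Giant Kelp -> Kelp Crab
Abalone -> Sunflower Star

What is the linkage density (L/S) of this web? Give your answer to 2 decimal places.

There are L = 14 links among S = 9 species.
L/S = 14/9 = 1.5556 ≈ 1.56.

L/S = 1.56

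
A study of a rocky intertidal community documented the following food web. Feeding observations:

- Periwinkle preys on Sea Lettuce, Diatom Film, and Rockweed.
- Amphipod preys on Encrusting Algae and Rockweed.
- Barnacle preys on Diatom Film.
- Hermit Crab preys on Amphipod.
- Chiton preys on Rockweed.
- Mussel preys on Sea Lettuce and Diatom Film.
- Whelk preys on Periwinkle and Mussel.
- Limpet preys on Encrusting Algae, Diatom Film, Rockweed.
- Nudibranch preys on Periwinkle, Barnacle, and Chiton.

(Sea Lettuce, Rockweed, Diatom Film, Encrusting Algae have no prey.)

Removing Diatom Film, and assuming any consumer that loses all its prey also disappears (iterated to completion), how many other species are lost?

Remove Diatom Film.
Round 1: Barnacle (all prey gone) → extinct.
No further losses. Total secondary extinctions: 1.

1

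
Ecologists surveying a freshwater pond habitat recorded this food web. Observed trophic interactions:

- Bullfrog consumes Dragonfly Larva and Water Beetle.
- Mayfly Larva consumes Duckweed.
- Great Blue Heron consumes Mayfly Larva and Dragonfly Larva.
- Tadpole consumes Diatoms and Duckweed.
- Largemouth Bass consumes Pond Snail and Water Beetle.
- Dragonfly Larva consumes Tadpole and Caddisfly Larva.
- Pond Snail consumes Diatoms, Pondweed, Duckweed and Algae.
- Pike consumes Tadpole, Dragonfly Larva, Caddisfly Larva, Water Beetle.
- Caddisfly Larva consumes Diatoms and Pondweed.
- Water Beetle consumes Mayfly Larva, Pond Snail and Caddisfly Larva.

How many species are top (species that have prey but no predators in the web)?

Top species (has prey, but nothing eats it): Pike, Largemouth Bass, Bullfrog, Great Blue Heron.
Count: 4.

4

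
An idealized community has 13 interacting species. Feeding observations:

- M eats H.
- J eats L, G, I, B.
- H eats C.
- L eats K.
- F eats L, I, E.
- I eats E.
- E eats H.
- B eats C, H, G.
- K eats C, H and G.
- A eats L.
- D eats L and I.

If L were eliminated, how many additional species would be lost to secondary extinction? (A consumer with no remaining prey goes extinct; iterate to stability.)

Remove L.
Round 1: A (all prey gone) → extinct.
No further losses. Total secondary extinctions: 1.

1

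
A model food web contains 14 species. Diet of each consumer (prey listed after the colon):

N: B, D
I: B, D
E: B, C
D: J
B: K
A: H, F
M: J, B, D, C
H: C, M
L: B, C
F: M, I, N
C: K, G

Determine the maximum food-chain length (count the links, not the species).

4 links

One longest chain: K → B → M → H → A.
It has 5 species and 4 links.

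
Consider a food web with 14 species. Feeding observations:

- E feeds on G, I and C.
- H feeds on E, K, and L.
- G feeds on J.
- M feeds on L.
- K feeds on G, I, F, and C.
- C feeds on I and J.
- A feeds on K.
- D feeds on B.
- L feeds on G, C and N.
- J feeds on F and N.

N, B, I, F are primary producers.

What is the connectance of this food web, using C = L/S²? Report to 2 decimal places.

The web has S = 14 species and L = 21 feeding links.
C = L / S² = 21 / 196 = 0.1071 ≈ 0.11.

C = 0.11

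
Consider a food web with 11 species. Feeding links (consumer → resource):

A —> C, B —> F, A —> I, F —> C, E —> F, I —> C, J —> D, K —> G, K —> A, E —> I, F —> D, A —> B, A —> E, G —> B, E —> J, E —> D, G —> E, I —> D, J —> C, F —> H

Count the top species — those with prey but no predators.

1

Top species (has prey, but nothing eats it): K.
Count: 1.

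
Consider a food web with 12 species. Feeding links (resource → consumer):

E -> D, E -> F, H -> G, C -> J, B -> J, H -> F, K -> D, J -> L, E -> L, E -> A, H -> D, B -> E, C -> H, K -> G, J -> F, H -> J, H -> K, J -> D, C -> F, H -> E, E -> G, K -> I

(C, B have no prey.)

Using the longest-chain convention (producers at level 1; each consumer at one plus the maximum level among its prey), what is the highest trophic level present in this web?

Producers (level 1): C, B.
C → H → K → G gives G level 4.
No species has a prey at level 4, so no species reaches level 5.

4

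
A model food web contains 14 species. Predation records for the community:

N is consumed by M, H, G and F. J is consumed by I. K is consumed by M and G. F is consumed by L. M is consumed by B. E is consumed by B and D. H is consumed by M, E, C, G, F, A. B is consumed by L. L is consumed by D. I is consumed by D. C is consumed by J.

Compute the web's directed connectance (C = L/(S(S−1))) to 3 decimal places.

The web has S = 14 species and L = 21 feeding links.
C = L / (S(S−1)) = 21 / 182 = 0.1154 ≈ 0.115.

C = 0.115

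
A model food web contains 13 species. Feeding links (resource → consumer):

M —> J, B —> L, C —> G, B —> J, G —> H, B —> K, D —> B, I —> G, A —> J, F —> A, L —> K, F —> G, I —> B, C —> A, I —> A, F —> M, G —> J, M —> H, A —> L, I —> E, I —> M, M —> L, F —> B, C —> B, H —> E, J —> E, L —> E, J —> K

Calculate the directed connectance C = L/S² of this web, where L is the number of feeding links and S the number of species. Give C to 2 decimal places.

The web has S = 13 species and L = 28 feeding links.
C = L / S² = 28 / 169 = 0.1657 ≈ 0.17.

C = 0.17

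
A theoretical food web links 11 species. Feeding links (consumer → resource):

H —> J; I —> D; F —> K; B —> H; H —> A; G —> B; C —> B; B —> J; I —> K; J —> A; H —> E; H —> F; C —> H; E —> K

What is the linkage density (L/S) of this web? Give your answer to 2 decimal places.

L/S = 1.27

There are L = 14 links among S = 11 species.
L/S = 14/11 = 1.2727 ≈ 1.27.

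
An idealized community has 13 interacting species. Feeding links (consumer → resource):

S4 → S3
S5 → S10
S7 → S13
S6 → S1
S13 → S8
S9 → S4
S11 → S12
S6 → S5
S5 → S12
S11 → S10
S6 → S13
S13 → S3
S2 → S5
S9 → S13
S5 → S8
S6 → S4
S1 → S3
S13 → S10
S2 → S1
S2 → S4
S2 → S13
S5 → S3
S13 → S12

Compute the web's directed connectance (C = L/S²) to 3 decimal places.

C = 0.136

The web has S = 13 species and L = 23 feeding links.
C = L / S² = 23 / 169 = 0.1361 ≈ 0.136.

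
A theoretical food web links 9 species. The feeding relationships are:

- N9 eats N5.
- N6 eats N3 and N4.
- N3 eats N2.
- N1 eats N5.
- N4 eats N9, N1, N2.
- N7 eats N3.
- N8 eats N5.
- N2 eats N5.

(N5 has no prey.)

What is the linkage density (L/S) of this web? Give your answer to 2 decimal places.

L/S = 1.22

There are L = 11 links among S = 9 species.
L/S = 11/9 = 1.2222 ≈ 1.22.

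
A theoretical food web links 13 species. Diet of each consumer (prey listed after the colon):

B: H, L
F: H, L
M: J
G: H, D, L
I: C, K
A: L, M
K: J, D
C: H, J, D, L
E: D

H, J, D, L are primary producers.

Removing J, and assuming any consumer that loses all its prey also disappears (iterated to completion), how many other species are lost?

Remove J.
Round 1: M (all prey gone) → extinct.
No further losses. Total secondary extinctions: 1.

1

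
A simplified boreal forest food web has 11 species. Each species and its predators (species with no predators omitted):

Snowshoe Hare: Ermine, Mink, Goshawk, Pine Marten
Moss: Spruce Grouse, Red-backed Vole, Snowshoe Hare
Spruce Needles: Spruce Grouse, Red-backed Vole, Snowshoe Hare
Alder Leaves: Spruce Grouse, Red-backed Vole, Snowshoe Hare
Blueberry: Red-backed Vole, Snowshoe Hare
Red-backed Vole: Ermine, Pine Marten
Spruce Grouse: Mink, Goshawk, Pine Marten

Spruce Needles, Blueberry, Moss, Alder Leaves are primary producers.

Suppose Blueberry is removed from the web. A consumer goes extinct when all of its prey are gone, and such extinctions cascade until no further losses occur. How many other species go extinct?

Remove Blueberry.
Every predator of it retains at least one other prey: Red-backed Vole still has Spruce Needles, Moss, Alder Leaves; Snowshoe Hare still has Spruce Needles, Moss, Alder Leaves.
No consumer loses all prey, so no secondary extinctions occur.

0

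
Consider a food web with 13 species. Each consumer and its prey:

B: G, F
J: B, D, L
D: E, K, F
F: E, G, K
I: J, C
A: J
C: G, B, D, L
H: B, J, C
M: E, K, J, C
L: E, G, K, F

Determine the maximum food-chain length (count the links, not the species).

4 links

One longest chain: E → F → B → C → I.
It has 5 species and 4 links.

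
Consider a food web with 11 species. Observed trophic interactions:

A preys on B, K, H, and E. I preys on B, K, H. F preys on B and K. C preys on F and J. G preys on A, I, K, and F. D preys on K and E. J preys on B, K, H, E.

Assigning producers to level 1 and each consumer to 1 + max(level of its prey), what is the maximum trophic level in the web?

3

Producers (level 1): H, E, K, B.
H → J → C gives C level 3.
No species has a prey at level 3, so no species reaches level 4.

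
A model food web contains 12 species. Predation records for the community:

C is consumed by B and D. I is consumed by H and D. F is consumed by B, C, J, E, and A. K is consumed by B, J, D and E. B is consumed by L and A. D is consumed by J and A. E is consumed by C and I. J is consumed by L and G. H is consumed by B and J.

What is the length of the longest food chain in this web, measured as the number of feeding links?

5 links

One longest chain: F → E → I → H → J → G.
It has 6 species and 5 links.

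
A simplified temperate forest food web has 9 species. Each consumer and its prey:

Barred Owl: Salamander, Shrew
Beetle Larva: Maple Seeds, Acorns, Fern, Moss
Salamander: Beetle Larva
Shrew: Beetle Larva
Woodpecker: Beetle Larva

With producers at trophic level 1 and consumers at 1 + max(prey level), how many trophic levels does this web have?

Producers (level 1): Maple Seeds, Acorns, Fern, Moss.
Maple Seeds → Beetle Larva → Salamander → Barred Owl gives Barred Owl level 4.
No species has a prey at level 4, so no species reaches level 5.

4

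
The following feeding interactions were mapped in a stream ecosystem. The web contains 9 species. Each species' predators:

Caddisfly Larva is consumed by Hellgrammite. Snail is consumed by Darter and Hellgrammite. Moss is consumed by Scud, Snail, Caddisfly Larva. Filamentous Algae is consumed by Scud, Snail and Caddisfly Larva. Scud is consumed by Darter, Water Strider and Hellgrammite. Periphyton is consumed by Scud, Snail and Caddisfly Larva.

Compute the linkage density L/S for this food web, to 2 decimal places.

There are L = 15 links among S = 9 species.
L/S = 15/9 = 1.6667 ≈ 1.67.

L/S = 1.67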